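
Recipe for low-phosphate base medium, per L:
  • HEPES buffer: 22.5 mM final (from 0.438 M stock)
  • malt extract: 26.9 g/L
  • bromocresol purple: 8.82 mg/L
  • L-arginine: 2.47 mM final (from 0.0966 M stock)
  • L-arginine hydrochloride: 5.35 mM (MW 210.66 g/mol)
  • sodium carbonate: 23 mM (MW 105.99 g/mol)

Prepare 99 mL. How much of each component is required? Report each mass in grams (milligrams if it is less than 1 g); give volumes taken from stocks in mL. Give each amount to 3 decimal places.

HEPES buffer 5.086 mL; malt extract 2.663 g; bromocresol purple 0.873 mg; L-arginine 2.531 mL; L-arginine hydrochloride 111.576 mg; sodium carbonate 241.339 mg

Working volume: 99 mL = 0.099 L.
HEPES buffer: V = C2·V2/C1 = 22.5 mM × 99 mL ÷ 438 mM = 5.086 mL
malt extract: 26.9 g/L × 0.099 L = 2.663 g
bromocresol purple: 8.82 mg/L × 0.099 L = 0.873 mg
L-arginine: C1V1 = C2V2 → 2.47 mM × 99 mL ÷ 96.6 mM = 2.531 mL
L-arginine hydrochloride: 5.35 mmol/L × 210.66 mg/mmol × 0.099 L = 111.576 mg
sodium carbonate: 23 mmol/L × 105.99 mg/mmol × 0.099 L = 241.339 mg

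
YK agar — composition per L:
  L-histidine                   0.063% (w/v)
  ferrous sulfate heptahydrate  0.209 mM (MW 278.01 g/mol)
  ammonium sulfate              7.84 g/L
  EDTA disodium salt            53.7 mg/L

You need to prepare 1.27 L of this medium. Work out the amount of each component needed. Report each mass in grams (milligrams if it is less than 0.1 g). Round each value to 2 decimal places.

L-histidine 0.80 g; ferrous sulfate heptahydrate 73.79 mg; ammonium sulfate 9.96 g; EDTA disodium salt 68.20 mg

Scale factor relative to 1 L: 1.27.
L-histidine: 0.063 g per 100 mL × 1270 mL ÷ 100 = 0.80 g
ferrous sulfate heptahydrate: 0.209 mmol/L × 278.01 mg/mmol × 1.27 L = 73.79 mg
ammonium sulfate: 7.84 g/L × 1.27 L = 9.96 g
EDTA disodium salt: 53.7 mg/L × 1.27 L = 68.20 mg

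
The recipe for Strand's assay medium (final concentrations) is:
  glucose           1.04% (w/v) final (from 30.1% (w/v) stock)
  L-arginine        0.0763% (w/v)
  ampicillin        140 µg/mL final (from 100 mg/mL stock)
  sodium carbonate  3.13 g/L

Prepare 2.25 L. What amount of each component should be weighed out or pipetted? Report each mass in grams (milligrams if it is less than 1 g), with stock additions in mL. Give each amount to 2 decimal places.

Scale factor relative to 1 L: 2.25.
glucose: V = C2·V2/C1 = 1.04% ÷ 30.1% × 2250 mL = 77.74 mL
L-arginine: 0.0763 g per 100 mL × 2250 mL ÷ 100 = 1.72 g
ampicillin: dilute stock: 140 µg/mL × 2250 mL ÷ 100000 µg/mL = 3.15 mL
sodium carbonate: 3.13 g/L × 2.25 L = 7.04 g

glucose 77.74 mL; L-arginine 1.72 g; ampicillin 3.15 mL; sodium carbonate 7.04 g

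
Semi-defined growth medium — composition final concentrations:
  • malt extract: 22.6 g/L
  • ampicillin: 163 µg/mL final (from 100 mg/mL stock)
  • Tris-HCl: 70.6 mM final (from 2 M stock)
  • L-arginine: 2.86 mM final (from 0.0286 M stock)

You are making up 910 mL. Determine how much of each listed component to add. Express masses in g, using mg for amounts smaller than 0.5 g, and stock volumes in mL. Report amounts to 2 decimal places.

malt extract 20.57 g; ampicillin 1.48 mL; Tris-HCl 32.12 mL; L-arginine 91.00 mL

Working volume: 910 mL = 0.91 L.
malt extract: 22.6 g/L × 0.91 L = 20.57 g
ampicillin: V = C2·V2/C1 = 163 µg/mL × 910 mL ÷ 100000 µg/mL = 1.48 mL
Tris-HCl: C1V1 = C2V2 → 70.6 mM × 910 mL ÷ 2000 mM = 32.12 mL
L-arginine: V = C2·V2/C1 = 2.86 mM × 910 mL ÷ 28.6 mM = 91.00 mL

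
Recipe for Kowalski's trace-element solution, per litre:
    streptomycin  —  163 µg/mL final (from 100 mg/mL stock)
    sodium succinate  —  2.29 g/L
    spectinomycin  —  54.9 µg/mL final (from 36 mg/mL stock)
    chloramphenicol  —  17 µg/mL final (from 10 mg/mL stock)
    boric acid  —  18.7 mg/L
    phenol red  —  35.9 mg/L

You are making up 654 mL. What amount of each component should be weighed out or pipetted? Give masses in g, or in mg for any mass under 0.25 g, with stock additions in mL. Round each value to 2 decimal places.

streptomycin 1.07 mL; sodium succinate 1.50 g; spectinomycin 1.00 mL; chloramphenicol 1.11 mL; boric acid 12.23 mg; phenol red 23.48 mg

Target volume = 654 mL = 0.654 L.
streptomycin: C1V1 = C2V2 → 163 µg/mL × 654 mL ÷ 100000 µg/mL = 1.07 mL
sodium succinate: 2.29 g/L × 0.654 L = 1.50 g
spectinomycin: C1V1 = C2V2 → 54.9 µg/mL × 654 mL ÷ 36000 µg/mL = 1.00 mL
chloramphenicol: V = C2·V2/C1 = 17 µg/mL × 654 mL ÷ 10000 µg/mL = 1.11 mL
boric acid: 18.7 mg/L × 0.654 L = 12.23 mg
phenol red: 35.9 mg/L × 0.654 L = 23.48 mg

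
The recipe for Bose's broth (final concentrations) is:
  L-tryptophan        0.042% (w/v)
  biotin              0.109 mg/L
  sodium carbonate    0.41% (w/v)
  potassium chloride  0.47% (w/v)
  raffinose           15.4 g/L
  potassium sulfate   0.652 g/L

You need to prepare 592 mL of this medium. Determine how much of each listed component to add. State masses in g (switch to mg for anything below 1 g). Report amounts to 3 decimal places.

Target volume = 592 mL = 0.592 L.
L-tryptophan: 0.042 g per 100 mL × 592 mL ÷ 100 = 0.24864 g = 248.640 mg
biotin: 0.109 mg/L × 0.592 L = 0.065 mg
sodium carbonate: 0.41% w/v = 4.1 g/L → 4.1 × 0.592 L = 2.427 g
potassium chloride: 0.47 g per 100 mL × 592 mL ÷ 100 = 2.782 g
raffinose: 15.4 g/L × 0.592 L = 9.117 g
potassium sulfate: 0.652 g/L × 0.592 L = 0.385984 g = 385.984 mg

L-tryptophan 248.640 mg; biotin 0.065 mg; sodium carbonate 2.427 g; potassium chloride 2.782 g; raffinose 9.117 g; potassium sulfate 385.984 mg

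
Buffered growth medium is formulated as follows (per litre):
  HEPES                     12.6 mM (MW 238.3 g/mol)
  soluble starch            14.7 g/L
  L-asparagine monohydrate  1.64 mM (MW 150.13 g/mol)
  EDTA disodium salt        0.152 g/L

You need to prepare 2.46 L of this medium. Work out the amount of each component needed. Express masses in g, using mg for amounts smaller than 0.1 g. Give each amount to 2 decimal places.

Working volume: 2.46 L.
HEPES: 12.6 mmol/L × 238.3 g/mol × 2.46 L ÷ 1000 = 7.39 g
soluble starch: 14.7 g/L × 2.46 L = 36.16 g
L-asparagine monohydrate: 1.64 mmol/L × 150.13 g/mol × 2.46 L ÷ 1000 = 0.61 g
EDTA disodium salt: 0.152 g/L × 2.46 L = 0.37 g

HEPES 7.39 g; soluble starch 36.16 g; L-asparagine monohydrate 0.61 g; EDTA disodium salt 0.37 g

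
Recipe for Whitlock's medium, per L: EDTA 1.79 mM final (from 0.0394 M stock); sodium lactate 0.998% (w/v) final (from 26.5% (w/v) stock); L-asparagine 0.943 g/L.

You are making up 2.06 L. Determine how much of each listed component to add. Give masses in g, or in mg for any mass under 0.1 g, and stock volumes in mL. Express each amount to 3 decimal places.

Scale factor relative to 1 L: 2.06.
EDTA: C1V1 = C2V2 → 1.79 mM × 2060 mL ÷ 39.4 mM = 93.589 mL
sodium lactate: C1V1 = C2V2 → 0.998% ÷ 26.5% × 2060 mL = 77.580 mL
L-asparagine: 0.943 g/L × 2.06 L = 1.943 g

EDTA 93.589 mL; sodium lactate 77.580 mL; L-asparagine 1.943 g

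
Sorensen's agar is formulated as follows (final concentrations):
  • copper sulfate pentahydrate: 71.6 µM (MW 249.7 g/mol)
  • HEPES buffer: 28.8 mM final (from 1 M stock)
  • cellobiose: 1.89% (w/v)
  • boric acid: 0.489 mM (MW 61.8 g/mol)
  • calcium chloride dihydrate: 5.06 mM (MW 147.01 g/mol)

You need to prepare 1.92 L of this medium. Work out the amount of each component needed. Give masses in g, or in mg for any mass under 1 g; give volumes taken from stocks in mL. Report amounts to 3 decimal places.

copper sulfate pentahydrate 34.327 mg; HEPES buffer 55.296 mL; cellobiose 36.288 g; boric acid 58.023 mg; calcium chloride dihydrate 1.428 g

Working volume: 1.92 L.
copper sulfate pentahydrate: 71.6 µmol/L × 249.7 g/mol × 1.92 L ÷ 1000 = 34.327 mg
HEPES buffer: C1V1 = C2V2 → 28.8 mM × 1920 mL ÷ 1000 mM = 55.296 mL
cellobiose: 1.89% w/v = 18.9 g/L → 18.9 × 1.92 L = 36.288 g
boric acid: 0.489 mmol/L × 61.8 mg/mmol × 1.92 L = 58.023 mg
calcium chloride dihydrate: 5.06 mmol/L × 147.01 g/mol × 1.92 L ÷ 1000 = 1.428 g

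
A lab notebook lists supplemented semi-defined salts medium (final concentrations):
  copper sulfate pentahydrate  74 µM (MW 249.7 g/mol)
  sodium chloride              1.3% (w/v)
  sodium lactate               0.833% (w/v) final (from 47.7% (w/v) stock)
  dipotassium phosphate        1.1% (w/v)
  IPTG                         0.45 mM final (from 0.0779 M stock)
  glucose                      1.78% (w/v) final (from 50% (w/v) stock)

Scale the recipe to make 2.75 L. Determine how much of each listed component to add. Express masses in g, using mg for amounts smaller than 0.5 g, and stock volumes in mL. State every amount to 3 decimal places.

copper sulfate pentahydrate 50.814 mg; sodium chloride 35.750 g; sodium lactate 48.024 mL; dipotassium phosphate 30.250 g; IPTG 15.886 mL; glucose 97.900 mL

Scale factor relative to 1 L: 2.75.
copper sulfate pentahydrate: 74 µmol/L × 249.7 g/mol × 2.75 L ÷ 1000 = 50.814 mg
sodium chloride: 1.3% w/v = 13 g/L → 13 × 2.75 L = 35.750 g
sodium lactate: dilute stock: 0.833% ÷ 47.7% × 2750 mL = 48.024 mL
dipotassium phosphate: 1.1 g per 100 mL × 2750 mL ÷ 100 = 30.250 g
IPTG: C1V1 = C2V2 → 0.45 mM × 2750 mL ÷ 77.9 mM = 15.886 mL
glucose: dilute stock: 1.78% ÷ 50% × 2750 mL = 97.900 mL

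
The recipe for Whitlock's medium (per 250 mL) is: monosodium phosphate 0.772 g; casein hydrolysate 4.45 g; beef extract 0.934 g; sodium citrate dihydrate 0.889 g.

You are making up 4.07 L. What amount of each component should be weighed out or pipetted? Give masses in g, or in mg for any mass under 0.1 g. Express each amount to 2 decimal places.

Ratio of target to recipe volume: 4070 / 250 = 16.28.
monosodium phosphate: 0.772 g × (4070 mL / 250 mL) = 12.57 g
casein hydrolysate: 4.45 g × (4070 mL / 250 mL) = 72.45 g
beef extract: 0.934 g × (4070 mL / 250 mL) = 15.21 g
sodium citrate dihydrate: 0.889 g × (4070 mL / 250 mL) = 14.47 g

monosodium phosphate 12.57 g; casein hydrolysate 72.45 g; beef extract 15.21 g; sodium citrate dihydrate 14.47 g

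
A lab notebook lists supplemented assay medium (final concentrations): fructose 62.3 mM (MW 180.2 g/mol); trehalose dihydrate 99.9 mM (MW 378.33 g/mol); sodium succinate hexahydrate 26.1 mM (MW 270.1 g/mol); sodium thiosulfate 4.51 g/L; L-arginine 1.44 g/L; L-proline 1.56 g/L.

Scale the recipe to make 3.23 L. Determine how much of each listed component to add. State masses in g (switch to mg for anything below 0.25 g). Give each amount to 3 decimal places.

Working volume: 3.23 L.
fructose: 62.3 mmol/L × 180.2 g/mol × 3.23 L ÷ 1000 = 36.261 g
trehalose dihydrate: 99.9 mmol/L × 378.33 g/mol × 3.23 L ÷ 1000 = 122.078 g
sodium succinate hexahydrate: 26.1 mmol/L × 270.1 g/mol × 3.23 L ÷ 1000 = 22.770 g
sodium thiosulfate: 4.51 g/L × 3.23 L = 14.567 g
L-arginine: 1.44 g/L × 3.23 L = 4.651 g
L-proline: 1.56 g/L × 3.23 L = 5.039 g

fructose 36.261 g; trehalose dihydrate 122.078 g; sodium succinate hexahydrate 22.770 g; sodium thiosulfate 14.567 g; L-arginine 4.651 g; L-proline 5.039 g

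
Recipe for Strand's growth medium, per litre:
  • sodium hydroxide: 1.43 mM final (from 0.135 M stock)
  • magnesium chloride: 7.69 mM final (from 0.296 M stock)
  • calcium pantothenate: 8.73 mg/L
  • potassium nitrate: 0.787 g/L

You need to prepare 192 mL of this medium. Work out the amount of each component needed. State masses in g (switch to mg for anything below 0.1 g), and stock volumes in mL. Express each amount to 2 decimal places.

Scale factor relative to 1 L: 0.192.
sodium hydroxide: dilute stock: 1.43 mM × 192 mL ÷ 135 mM = 2.03 mL
magnesium chloride: V = C2·V2/C1 = 7.69 mM × 192 mL ÷ 296 mM = 4.99 mL
calcium pantothenate: 8.73 mg/L × 0.192 L = 1.68 mg
potassium nitrate: 0.787 g/L × 0.192 L = 0.15 g

sodium hydroxide 2.03 mL; magnesium chloride 4.99 mL; calcium pantothenate 1.68 mg; potassium nitrate 0.15 g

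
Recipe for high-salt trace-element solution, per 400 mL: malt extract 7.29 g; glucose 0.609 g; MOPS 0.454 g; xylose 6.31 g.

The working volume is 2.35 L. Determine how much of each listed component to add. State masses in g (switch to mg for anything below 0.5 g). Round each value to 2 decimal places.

Ratio of target to recipe volume: 2350 / 400 = 5.875.
malt extract: 7.29 g × (2350 mL / 400 mL) = 42.83 g
glucose: 0.609 g × (2350 mL / 400 mL) = 3.58 g
MOPS: 0.454 g × (2350 mL / 400 mL) = 2.67 g
xylose: 6.31 g × (2350 mL / 400 mL) = 37.07 g

malt extract 42.83 g; glucose 3.58 g; MOPS 2.67 g; xylose 37.07 g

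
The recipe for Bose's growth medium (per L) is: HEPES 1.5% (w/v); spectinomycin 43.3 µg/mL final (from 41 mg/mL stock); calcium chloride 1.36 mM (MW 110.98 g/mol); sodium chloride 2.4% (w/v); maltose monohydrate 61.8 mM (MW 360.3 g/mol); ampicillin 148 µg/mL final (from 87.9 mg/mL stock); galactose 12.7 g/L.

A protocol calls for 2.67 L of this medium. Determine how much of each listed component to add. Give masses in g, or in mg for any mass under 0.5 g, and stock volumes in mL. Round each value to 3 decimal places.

Working volume: 2.67 L.
HEPES: 1.5 g per 100 mL × 2670 mL ÷ 100 = 40.050 g
spectinomycin: V = C2·V2/C1 = 43.3 µg/mL × 2670 mL ÷ 41000 µg/mL = 2.820 mL
calcium chloride: 1.36 mmol/L × 110.98 mg/mmol × 2.67 L = 402.991 mg
sodium chloride: 2.4 g per 100 mL × 2670 mL ÷ 100 = 64.080 g
maltose monohydrate: 61.8 mmol/L × 360.3 g/mol × 2.67 L ÷ 1000 = 59.452 g
ampicillin: V = C2·V2/C1 = 148 µg/mL × 2670 mL ÷ 87900 µg/mL = 4.496 mL
galactose: 12.7 g/L × 2.67 L = 33.909 g

HEPES 40.050 g; spectinomycin 2.820 mL; calcium chloride 402.991 mg; sodium chloride 64.080 g; maltose monohydrate 59.452 g; ampicillin 4.496 mL; galactose 33.909 g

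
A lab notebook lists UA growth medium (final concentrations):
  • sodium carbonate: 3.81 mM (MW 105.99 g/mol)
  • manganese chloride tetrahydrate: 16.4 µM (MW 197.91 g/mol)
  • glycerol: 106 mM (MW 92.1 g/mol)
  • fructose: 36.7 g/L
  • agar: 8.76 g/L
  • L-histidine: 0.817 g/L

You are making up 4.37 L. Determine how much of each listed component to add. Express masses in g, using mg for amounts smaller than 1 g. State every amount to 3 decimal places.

Working volume: 4.37 L.
sodium carbonate: 3.81 mmol/L × 105.99 g/mol × 4.37 L ÷ 1000 = 1.765 g
manganese chloride tetrahydrate: 16.4 µmol/L × 197.91 g/mol × 4.37 L ÷ 1000 = 14.184 mg
glycerol: 106 mmol/L × 92.1 g/mol × 4.37 L ÷ 1000 = 42.663 g
fructose: 36.7 g/L × 4.37 L = 160.379 g
agar: 8.76 g/L × 4.37 L = 38.281 g
L-histidine: 0.817 g/L × 4.37 L = 3.570 g

sodium carbonate 1.765 g; manganese chloride tetrahydrate 14.184 mg; glycerol 42.663 g; fructose 160.379 g; agar 38.281 g; L-histidine 3.570 g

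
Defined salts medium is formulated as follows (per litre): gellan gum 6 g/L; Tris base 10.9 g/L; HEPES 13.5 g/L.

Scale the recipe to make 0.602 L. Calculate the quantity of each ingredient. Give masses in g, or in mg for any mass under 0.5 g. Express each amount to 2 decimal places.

gellan gum 3.61 g; Tris base 6.56 g; HEPES 8.13 g

Working volume: 0.602 L.
gellan gum: 6 g/L × 0.602 L = 3.61 g
Tris base: 10.9 g/L × 0.602 L = 6.56 g
HEPES: 13.5 g/L × 0.602 L = 8.13 g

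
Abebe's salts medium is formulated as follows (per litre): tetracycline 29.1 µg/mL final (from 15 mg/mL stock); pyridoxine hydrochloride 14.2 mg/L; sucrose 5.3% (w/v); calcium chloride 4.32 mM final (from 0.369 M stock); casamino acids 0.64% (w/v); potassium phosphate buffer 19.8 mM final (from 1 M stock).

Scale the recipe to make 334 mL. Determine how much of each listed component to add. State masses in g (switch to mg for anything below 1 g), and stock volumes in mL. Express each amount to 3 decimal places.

Target volume = 334 mL = 0.334 L.
tetracycline: dilute stock: 29.1 µg/mL × 334 mL ÷ 15000 µg/mL = 0.648 mL
pyridoxine hydrochloride: 14.2 mg/L × 0.334 L = 4.743 mg
sucrose: 5.3 g per 100 mL × 334 mL ÷ 100 = 17.702 g
calcium chloride: V = C2·V2/C1 = 4.32 mM × 334 mL ÷ 369 mM = 3.910 mL
casamino acids: 0.64 g per 100 mL × 334 mL ÷ 100 = 2.138 g
potassium phosphate buffer: V = C2·V2/C1 = 19.8 mM × 334 mL ÷ 1000 mM = 6.613 mL

tetracycline 0.648 mL; pyridoxine hydrochloride 4.743 mg; sucrose 17.702 g; calcium chloride 3.910 mL; casamino acids 2.138 g; potassium phosphate buffer 6.613 mL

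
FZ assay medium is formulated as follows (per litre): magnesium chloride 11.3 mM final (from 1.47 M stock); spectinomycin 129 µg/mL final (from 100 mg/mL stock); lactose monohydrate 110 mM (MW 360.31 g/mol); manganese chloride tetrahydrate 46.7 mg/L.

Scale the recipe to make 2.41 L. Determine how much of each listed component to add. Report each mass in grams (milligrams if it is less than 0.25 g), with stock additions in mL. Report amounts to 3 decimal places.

Working volume: 2.41 L.
magnesium chloride: dilute stock: 11.3 mM × 2410 mL ÷ 1470 mM = 18.526 mL
spectinomycin: V = C2·V2/C1 = 129 µg/mL × 2410 mL ÷ 100000 µg/mL = 3.109 mL
lactose monohydrate: 110 mmol/L × 360.31 g/mol × 2.41 L ÷ 1000 = 95.518 g
manganese chloride tetrahydrate: 46.7 mg/L × 2.41 L = 112.547 mg

magnesium chloride 18.526 mL; spectinomycin 3.109 mL; lactose monohydrate 95.518 g; manganese chloride tetrahydrate 112.547 mg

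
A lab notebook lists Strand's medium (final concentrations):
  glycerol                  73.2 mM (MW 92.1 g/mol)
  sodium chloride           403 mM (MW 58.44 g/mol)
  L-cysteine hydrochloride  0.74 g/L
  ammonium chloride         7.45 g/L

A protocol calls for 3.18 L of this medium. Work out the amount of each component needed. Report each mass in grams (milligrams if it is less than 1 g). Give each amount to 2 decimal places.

glycerol 21.44 g; sodium chloride 74.89 g; L-cysteine hydrochloride 2.35 g; ammonium chloride 23.69 g

Scale factor relative to 1 L: 3.18.
glycerol: 73.2 mmol/L × 92.1 g/mol × 3.18 L ÷ 1000 = 21.44 g
sodium chloride: 403 mmol/L × 58.44 g/mol × 3.18 L ÷ 1000 = 74.89 g
L-cysteine hydrochloride: 0.74 g/L × 3.18 L = 2.35 g
ammonium chloride: 7.45 g/L × 3.18 L = 23.69 g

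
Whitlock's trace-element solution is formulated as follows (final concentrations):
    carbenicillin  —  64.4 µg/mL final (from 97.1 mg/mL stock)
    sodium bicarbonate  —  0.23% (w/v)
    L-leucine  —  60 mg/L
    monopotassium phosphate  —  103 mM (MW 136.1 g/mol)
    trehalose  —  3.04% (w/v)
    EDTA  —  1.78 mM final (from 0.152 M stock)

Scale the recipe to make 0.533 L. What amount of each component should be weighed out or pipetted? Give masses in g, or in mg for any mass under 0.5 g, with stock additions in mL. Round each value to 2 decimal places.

Working volume: 0.533 L.
carbenicillin: dilute stock: 64.4 µg/mL × 533 mL ÷ 97100 µg/mL = 0.35 mL
sodium bicarbonate: 0.23% w/v = 2.3 g/L → 2.3 × 0.533 L = 1.23 g
L-leucine: 60 mg/L × 0.533 L = 31.98 mg
monopotassium phosphate: 103 mmol/L × 136.1 g/mol × 0.533 L ÷ 1000 = 7.47 g
trehalose: 3.04 g per 100 mL × 533 mL ÷ 100 = 16.20 g
EDTA: V = C2·V2/C1 = 1.78 mM × 533 mL ÷ 152 mM = 6.24 mL

carbenicillin 0.35 mL; sodium bicarbonate 1.23 g; L-leucine 31.98 mg; monopotassium phosphate 7.47 g; trehalose 16.20 g; EDTA 6.24 mL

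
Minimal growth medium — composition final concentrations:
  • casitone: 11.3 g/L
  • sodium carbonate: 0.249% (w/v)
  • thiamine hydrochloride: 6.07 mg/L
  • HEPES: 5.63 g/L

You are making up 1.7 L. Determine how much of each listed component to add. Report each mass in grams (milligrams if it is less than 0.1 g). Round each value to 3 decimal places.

casitone 19.210 g; sodium carbonate 4.233 g; thiamine hydrochloride 10.319 mg; HEPES 9.571 g

Working volume: 1.7 L.
casitone: 11.3 g/L × 1.7 L = 19.210 g
sodium carbonate: 0.249% w/v = 2.49 g/L → 2.49 × 1.7 L = 4.233 g
thiamine hydrochloride: 6.07 mg/L × 1.7 L = 10.319 mg
HEPES: 5.63 g/L × 1.7 L = 9.571 g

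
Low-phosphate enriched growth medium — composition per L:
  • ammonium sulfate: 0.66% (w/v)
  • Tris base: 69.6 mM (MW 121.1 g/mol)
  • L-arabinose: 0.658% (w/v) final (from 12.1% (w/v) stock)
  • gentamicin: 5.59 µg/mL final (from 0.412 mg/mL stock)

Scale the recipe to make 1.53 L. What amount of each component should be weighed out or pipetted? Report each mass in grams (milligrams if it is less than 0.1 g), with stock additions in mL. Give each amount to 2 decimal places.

Working volume: 1.53 L.
ammonium sulfate: 0.66% w/v = 6.6 g/L → 6.6 × 1.53 L = 10.10 g
Tris base: 69.6 mmol/L × 121.1 g/mol × 1.53 L ÷ 1000 = 12.90 g
L-arabinose: C1V1 = C2V2 → 0.658% ÷ 12.1% × 1530 mL = 83.20 mL
gentamicin: dilute stock: 5.59 µg/mL × 1530 mL ÷ 412 µg/mL = 20.76 mL

ammonium sulfate 10.10 g; Tris base 12.90 g; L-arabinose 83.20 mL; gentamicin 20.76 mL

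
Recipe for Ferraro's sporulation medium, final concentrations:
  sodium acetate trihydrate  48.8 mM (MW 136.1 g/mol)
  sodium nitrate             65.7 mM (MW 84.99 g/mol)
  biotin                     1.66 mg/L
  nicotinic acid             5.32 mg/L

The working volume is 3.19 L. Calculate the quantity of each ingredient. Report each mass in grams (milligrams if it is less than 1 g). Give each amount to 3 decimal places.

Scale factor relative to 1 L: 3.19.
sodium acetate trihydrate: 48.8 mmol/L × 136.1 g/mol × 3.19 L ÷ 1000 = 21.187 g
sodium nitrate: 65.7 mmol/L × 84.99 g/mol × 3.19 L ÷ 1000 = 17.812 g
biotin: 1.66 mg/L × 3.19 L = 5.295 mg
nicotinic acid: 5.32 mg/L × 3.19 L = 16.971 mg

sodium acetate trihydrate 21.187 g; sodium nitrate 17.812 g; biotin 5.295 mg; nicotinic acid 16.971 mg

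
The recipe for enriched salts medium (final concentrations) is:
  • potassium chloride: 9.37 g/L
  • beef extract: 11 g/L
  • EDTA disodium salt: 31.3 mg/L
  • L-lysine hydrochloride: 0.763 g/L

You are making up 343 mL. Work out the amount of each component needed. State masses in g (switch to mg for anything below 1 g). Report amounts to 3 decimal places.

potassium chloride 3.214 g; beef extract 3.773 g; EDTA disodium salt 10.736 mg; L-lysine hydrochloride 261.709 mg

Working volume: 343 mL = 0.343 L.
potassium chloride: 9.37 g/L × 0.343 L = 3.214 g
beef extract: 11 g/L × 0.343 L = 3.773 g
EDTA disodium salt: 31.3 mg/L × 0.343 L = 10.736 mg
L-lysine hydrochloride: 0.763 g/L × 0.343 L = 0.261709 g = 261.709 mg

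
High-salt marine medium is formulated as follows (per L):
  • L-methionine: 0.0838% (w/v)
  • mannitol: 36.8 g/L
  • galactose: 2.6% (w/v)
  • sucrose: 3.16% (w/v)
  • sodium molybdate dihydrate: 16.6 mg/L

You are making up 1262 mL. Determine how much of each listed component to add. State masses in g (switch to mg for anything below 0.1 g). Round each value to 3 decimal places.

Working volume: 1262 mL = 1.262 L.
L-methionine: 0.0838 g per 100 mL × 1262 mL ÷ 100 = 1.058 g
mannitol: 36.8 g/L × 1.262 L = 46.442 g
galactose: 2.6 g per 100 mL × 1262 mL ÷ 100 = 32.812 g
sucrose: 3.16 g per 100 mL × 1262 mL ÷ 100 = 39.879 g
sodium molybdate dihydrate: 16.6 mg/L × 1.262 L = 20.949 mg

L-methionine 1.058 g; mannitol 46.442 g; galactose 32.812 g; sucrose 39.879 g; sodium molybdate dihydrate 20.949 mg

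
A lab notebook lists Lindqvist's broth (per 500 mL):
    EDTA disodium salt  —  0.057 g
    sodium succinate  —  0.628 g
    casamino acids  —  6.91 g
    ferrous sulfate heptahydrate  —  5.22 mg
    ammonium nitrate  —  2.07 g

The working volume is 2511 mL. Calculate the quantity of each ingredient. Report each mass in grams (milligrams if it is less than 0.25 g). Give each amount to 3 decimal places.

EDTA disodium salt 0.286 g; sodium succinate 3.154 g; casamino acids 34.702 g; ferrous sulfate heptahydrate 26.215 mg; ammonium nitrate 10.396 g

Scale factor = 2511 mL / 500 mL = 5.022.
EDTA disodium salt: 0.057 g × (2511 mL / 500 mL) = 0.286 g
sodium succinate: 0.628 g × (2511 mL / 500 mL) = 3.154 g
casamino acids: 6.91 g × (2511 mL / 500 mL) = 34.702 g
ferrous sulfate heptahydrate: 5.22 mg × (2511 mL / 500 mL) = 26.215 mg
ammonium nitrate: 2.07 g × (2511 mL / 500 mL) = 10.396 g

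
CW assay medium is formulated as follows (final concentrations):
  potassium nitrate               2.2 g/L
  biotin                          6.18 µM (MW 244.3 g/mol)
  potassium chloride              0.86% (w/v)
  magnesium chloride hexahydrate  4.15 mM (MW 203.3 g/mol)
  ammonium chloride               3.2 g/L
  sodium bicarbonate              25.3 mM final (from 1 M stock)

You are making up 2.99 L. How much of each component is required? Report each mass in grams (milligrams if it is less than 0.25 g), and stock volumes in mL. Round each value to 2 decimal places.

Scale factor relative to 1 L: 2.99.
potassium nitrate: 2.2 g/L × 2.99 L = 6.58 g
biotin: 6.18 µmol/L × 244.3 g/mol × 2.99 L ÷ 1000 = 4.51 mg
potassium chloride: 0.86 g per 100 mL × 2990 mL ÷ 100 = 25.71 g
magnesium chloride hexahydrate: 4.15 mmol/L × 203.3 g/mol × 2.99 L ÷ 1000 = 2.52 g
ammonium chloride: 3.2 g/L × 2.99 L = 9.57 g
sodium bicarbonate: dilute stock: 25.3 mM × 2990 mL ÷ 1000 mM = 75.65 mL

potassium nitrate 6.58 g; biotin 4.51 mg; potassium chloride 25.71 g; magnesium chloride hexahydrate 2.52 g; ammonium chloride 9.57 g; sodium bicarbonate 75.65 mL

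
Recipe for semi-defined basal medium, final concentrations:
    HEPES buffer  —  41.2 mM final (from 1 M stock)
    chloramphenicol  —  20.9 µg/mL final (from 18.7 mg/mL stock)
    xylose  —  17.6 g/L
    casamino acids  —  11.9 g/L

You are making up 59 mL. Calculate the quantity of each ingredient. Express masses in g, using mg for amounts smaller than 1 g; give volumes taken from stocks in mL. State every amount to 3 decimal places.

HEPES buffer 2.431 mL; chloramphenicol 0.066 mL; xylose 1.038 g; casamino acids 702.100 mg

Target volume = 59 mL = 0.059 L.
HEPES buffer: dilute stock: 41.2 mM × 59 mL ÷ 1000 mM = 2.431 mL
chloramphenicol: C1V1 = C2V2 → 20.9 µg/mL × 59 mL ÷ 18700 µg/mL = 0.066 mL
xylose: 17.6 g/L × 0.059 L = 1.038 g
casamino acids: 11.9 g/L × 0.059 L = 0.7021 g = 702.100 mg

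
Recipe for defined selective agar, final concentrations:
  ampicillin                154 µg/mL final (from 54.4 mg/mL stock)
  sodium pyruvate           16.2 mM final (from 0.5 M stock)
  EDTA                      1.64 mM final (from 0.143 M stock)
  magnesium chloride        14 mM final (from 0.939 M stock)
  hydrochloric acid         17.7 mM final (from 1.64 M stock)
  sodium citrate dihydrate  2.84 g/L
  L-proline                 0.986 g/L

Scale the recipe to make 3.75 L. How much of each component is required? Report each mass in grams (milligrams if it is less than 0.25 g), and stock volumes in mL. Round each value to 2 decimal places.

ampicillin 10.62 mL; sodium pyruvate 121.50 mL; EDTA 43.01 mL; magnesium chloride 55.91 mL; hydrochloric acid 40.47 mL; sodium citrate dihydrate 10.65 g; L-proline 3.70 g

Working volume: 3.75 L.
ampicillin: C1V1 = C2V2 → 154 µg/mL × 3750 mL ÷ 54400 µg/mL = 10.62 mL
sodium pyruvate: C1V1 = C2V2 → 16.2 mM × 3750 mL ÷ 500 mM = 121.50 mL
EDTA: C1V1 = C2V2 → 1.64 mM × 3750 mL ÷ 143 mM = 43.01 mL
magnesium chloride: dilute stock: 14 mM × 3750 mL ÷ 939 mM = 55.91 mL
hydrochloric acid: C1V1 = C2V2 → 17.7 mM × 3750 mL ÷ 1640 mM = 40.47 mL
sodium citrate dihydrate: 2.84 g/L × 3.75 L = 10.65 g
L-proline: 0.986 g/L × 3.75 L = 3.70 g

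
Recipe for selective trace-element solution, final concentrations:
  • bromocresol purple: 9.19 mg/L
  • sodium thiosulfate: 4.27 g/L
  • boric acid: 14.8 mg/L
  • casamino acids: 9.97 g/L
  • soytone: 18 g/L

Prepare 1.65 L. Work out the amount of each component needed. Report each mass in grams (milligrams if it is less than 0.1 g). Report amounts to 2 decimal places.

Working volume: 1.65 L.
bromocresol purple: 9.19 mg/L × 1.65 L = 15.16 mg
sodium thiosulfate: 4.27 g/L × 1.65 L = 7.05 g
boric acid: 14.8 mg/L × 1.65 L = 24.42 mg
casamino acids: 9.97 g/L × 1.65 L = 16.45 g
soytone: 18 g/L × 1.65 L = 29.70 g

bromocresol purple 15.16 mg; sodium thiosulfate 7.05 g; boric acid 24.42 mg; casamino acids 16.45 g; soytone 29.70 g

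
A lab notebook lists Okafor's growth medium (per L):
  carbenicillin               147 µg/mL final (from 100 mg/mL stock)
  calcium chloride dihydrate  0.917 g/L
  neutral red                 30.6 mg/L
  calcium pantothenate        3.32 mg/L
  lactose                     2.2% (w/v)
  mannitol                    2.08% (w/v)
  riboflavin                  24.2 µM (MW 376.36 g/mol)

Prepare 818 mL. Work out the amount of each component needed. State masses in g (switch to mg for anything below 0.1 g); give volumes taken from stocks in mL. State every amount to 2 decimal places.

carbenicillin 1.20 mL; calcium chloride dihydrate 0.75 g; neutral red 25.03 mg; calcium pantothenate 2.72 mg; lactose 18.00 g; mannitol 17.01 g; riboflavin 7.45 mg

Target volume = 818 mL = 0.818 L.
carbenicillin: C1V1 = C2V2 → 147 µg/mL × 818 mL ÷ 100000 µg/mL = 1.20 mL
calcium chloride dihydrate: 0.917 g/L × 0.818 L = 0.75 g
neutral red: 30.6 mg/L × 0.818 L = 25.03 mg
calcium pantothenate: 3.32 mg/L × 0.818 L = 2.72 mg
lactose: 2.2 g per 100 mL × 818 mL ÷ 100 = 18.00 g
mannitol: 2.08% w/v = 20.8 g/L → 20.8 × 0.818 L = 17.01 g
riboflavin: 24.2 µmol/L × 376.36 g/mol × 0.818 L ÷ 1000 = 7.45 mg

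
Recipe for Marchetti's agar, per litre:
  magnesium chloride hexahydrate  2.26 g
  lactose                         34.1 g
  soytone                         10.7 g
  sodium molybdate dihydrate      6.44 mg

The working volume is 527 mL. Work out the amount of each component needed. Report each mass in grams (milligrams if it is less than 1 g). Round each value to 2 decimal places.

Scale factor = 527 mL / 1000 mL = 0.527.
magnesium chloride hexahydrate: 2.26 g × (527 mL / 1000 mL) = 1.19 g
lactose: 34.1 g × (527 mL / 1000 mL) = 17.97 g
soytone: 10.7 g × (527 mL / 1000 mL) = 5.64 g
sodium molybdate dihydrate: 6.44 mg × (527 mL / 1000 mL) = 3.39 mg

magnesium chloride hexahydrate 1.19 g; lactose 17.97 g; soytone 5.64 g; sodium molybdate dihydrate 3.39 mg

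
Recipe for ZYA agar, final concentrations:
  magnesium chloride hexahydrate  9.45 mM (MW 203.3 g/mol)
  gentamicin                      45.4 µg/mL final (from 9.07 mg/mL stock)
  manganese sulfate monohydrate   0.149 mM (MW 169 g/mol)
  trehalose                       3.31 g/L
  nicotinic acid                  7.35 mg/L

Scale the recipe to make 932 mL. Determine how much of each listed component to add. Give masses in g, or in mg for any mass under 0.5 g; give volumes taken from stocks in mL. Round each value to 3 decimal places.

Working volume: 932 mL = 0.932 L.
magnesium chloride hexahydrate: 9.45 mmol/L × 203.3 g/mol × 0.932 L ÷ 1000 = 1.791 g
gentamicin: dilute stock: 45.4 µg/mL × 932 mL ÷ 9070 µg/mL = 4.665 mL
manganese sulfate monohydrate: 0.149 mmol/L × 169 mg/mmol × 0.932 L = 23.469 mg
trehalose: 3.31 g/L × 0.932 L = 3.085 g
nicotinic acid: 7.35 mg/L × 0.932 L = 6.850 mg

magnesium chloride hexahydrate 1.791 g; gentamicin 4.665 mL; manganese sulfate monohydrate 23.469 mg; trehalose 3.085 g; nicotinic acid 6.850 mg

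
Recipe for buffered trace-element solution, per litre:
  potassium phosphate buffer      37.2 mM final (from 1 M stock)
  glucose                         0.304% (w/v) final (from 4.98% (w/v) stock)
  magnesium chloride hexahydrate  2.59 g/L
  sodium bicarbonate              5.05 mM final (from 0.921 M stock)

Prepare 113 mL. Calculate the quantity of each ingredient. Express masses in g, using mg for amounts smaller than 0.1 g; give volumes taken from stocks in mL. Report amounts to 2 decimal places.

potassium phosphate buffer 4.20 mL; glucose 6.90 mL; magnesium chloride hexahydrate 0.29 g; sodium bicarbonate 0.62 mL

Target volume = 113 mL = 0.113 L.
potassium phosphate buffer: dilute stock: 37.2 mM × 113 mL ÷ 1000 mM = 4.20 mL
glucose: V = C2·V2/C1 = 0.304% ÷ 4.98% × 113 mL = 6.90 mL
magnesium chloride hexahydrate: 2.59 g/L × 0.113 L = 0.29 g
sodium bicarbonate: V = C2·V2/C1 = 5.05 mM × 113 mL ÷ 921 mM = 0.62 mL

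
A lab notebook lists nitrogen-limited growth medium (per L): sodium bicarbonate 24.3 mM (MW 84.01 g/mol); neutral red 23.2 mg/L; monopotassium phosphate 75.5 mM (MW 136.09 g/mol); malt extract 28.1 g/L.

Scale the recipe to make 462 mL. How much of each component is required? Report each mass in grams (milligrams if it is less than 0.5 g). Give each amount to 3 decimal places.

Working volume: 462 mL = 0.462 L.
sodium bicarbonate: 24.3 mmol/L × 84.01 g/mol × 0.462 L ÷ 1000 = 0.943 g
neutral red: 23.2 mg/L × 0.462 L = 10.718 mg
monopotassium phosphate: 75.5 mmol/L × 136.09 g/mol × 0.462 L ÷ 1000 = 4.747 g
malt extract: 28.1 g/L × 0.462 L = 12.982 g

sodium bicarbonate 0.943 g; neutral red 10.718 mg; monopotassium phosphate 4.747 g; malt extract 12.982 g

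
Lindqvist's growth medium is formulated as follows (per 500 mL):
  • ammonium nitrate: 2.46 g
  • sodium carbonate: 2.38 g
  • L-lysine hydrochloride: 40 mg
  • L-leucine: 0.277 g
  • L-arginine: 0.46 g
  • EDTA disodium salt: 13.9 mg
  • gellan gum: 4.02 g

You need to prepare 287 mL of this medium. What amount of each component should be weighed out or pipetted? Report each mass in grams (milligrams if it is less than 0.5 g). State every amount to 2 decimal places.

ammonium nitrate 1.41 g; sodium carbonate 1.37 g; L-lysine hydrochloride 22.96 mg; L-leucine 159.00 mg; L-arginine 264.04 mg; EDTA disodium salt 7.98 mg; gellan gum 2.31 g

Scale factor = 287 mL / 500 mL = 0.574.
ammonium nitrate: 2.46 g × (287 mL / 500 mL) = 1.41 g
sodium carbonate: 2.38 g × (287 mL / 500 mL) = 1.37 g
L-lysine hydrochloride: 40 mg × (287 mL / 500 mL) = 22.96 mg
L-leucine: 0.277 g × (287 mL / 500 mL) = 0.158998 g = 159.00 mg
L-arginine: 0.46 g × (287 mL / 500 mL) = 0.26404 g = 264.04 mg
EDTA disodium salt: 13.9 mg × (287 mL / 500 mL) = 7.98 mg
gellan gum: 4.02 g × (287 mL / 500 mL) = 2.31 g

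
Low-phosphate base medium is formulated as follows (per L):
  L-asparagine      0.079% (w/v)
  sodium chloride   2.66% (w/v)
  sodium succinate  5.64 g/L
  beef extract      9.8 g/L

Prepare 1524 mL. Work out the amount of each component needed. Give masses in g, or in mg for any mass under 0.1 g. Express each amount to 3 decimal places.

Target volume = 1524 mL = 1.524 L.
L-asparagine: 0.079% w/v = 0.79 g/L → 0.79 × 1.524 L = 1.204 g
sodium chloride: 2.66 g per 100 mL × 1524 mL ÷ 100 = 40.538 g
sodium succinate: 5.64 g/L × 1.524 L = 8.595 g
beef extract: 9.8 g/L × 1.524 L = 14.935 g

L-asparagine 1.204 g; sodium chloride 40.538 g; sodium succinate 8.595 g; beef extract 14.935 g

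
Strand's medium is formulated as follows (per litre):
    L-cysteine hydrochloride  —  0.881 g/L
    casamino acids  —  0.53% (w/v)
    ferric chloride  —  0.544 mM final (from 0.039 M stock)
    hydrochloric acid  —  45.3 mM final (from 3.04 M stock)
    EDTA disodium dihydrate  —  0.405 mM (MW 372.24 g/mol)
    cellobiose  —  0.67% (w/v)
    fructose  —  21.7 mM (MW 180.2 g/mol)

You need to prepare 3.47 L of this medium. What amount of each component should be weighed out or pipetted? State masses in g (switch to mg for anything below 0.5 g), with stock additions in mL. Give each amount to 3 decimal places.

Working volume: 3.47 L.
L-cysteine hydrochloride: 0.881 g/L × 3.47 L = 3.057 g
casamino acids: 0.53% w/v = 5.3 g/L → 5.3 × 3.47 L = 18.391 g
ferric chloride: V = C2·V2/C1 = 0.544 mM × 3470 mL ÷ 39 mM = 48.402 mL
hydrochloric acid: V = C2·V2/C1 = 45.3 mM × 3470 mL ÷ 3040 mM = 51.708 mL
EDTA disodium dihydrate: 0.405 mmol/L × 372.24 g/mol × 3.47 L ÷ 1000 = 0.523 g
cellobiose: 0.67% w/v = 6.7 g/L → 6.7 × 3.47 L = 23.249 g
fructose: 21.7 mmol/L × 180.2 g/mol × 3.47 L ÷ 1000 = 13.569 g

L-cysteine hydrochloride 3.057 g; casamino acids 18.391 g; ferric chloride 48.402 mL; hydrochloric acid 51.708 mL; EDTA disodium dihydrate 0.523 g; cellobiose 23.249 g; fructose 13.569 g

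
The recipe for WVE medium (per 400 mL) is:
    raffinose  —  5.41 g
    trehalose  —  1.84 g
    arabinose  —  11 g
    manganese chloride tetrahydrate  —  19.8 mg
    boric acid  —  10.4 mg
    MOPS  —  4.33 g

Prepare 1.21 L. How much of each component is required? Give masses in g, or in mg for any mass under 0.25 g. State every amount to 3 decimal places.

Scale factor = 1210 mL / 400 mL = 3.025.
raffinose: 5.41 g × (1210 mL / 400 mL) = 16.365 g
trehalose: 1.84 g × (1210 mL / 400 mL) = 5.566 g
arabinose: 11 g × (1210 mL / 400 mL) = 33.275 g
manganese chloride tetrahydrate: 19.8 mg × (1210 mL / 400 mL) = 59.895 mg
boric acid: 10.4 mg × (1210 mL / 400 mL) = 31.460 mg
MOPS: 4.33 g × (1210 mL / 400 mL) = 13.098 g

raffinose 16.365 g; trehalose 5.566 g; arabinose 33.275 g; manganese chloride tetrahydrate 59.895 mg; boric acid 31.460 mg; MOPS 13.098 g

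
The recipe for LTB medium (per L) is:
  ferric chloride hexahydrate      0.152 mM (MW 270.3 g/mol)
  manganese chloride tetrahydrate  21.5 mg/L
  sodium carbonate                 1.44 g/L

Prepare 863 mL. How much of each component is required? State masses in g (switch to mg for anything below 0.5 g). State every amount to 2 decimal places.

Scale factor relative to 1 L: 0.863.
ferric chloride hexahydrate: 0.152 mmol/L × 270.3 mg/mmol × 0.863 L = 35.46 mg
manganese chloride tetrahydrate: 21.5 mg/L × 0.863 L = 18.55 mg
sodium carbonate: 1.44 g/L × 0.863 L = 1.24 g

ferric chloride hexahydrate 35.46 mg; manganese chloride tetrahydrate 18.55 mg; sodium carbonate 1.24 g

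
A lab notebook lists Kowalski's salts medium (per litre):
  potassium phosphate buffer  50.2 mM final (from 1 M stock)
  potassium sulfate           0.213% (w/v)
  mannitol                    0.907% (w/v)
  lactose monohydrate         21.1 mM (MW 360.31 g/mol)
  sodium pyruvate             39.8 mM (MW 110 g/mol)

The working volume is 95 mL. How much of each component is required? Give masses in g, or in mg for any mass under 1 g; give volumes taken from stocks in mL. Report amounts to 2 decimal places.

Working volume: 95 mL = 0.095 L.
potassium phosphate buffer: dilute stock: 50.2 mM × 95 mL ÷ 1000 mM = 4.77 mL
potassium sulfate: 0.213 g per 100 mL × 95 mL ÷ 100 = 0.20235 g = 202.35 mg
mannitol: 0.907% w/v = 9.07 g/L → 9.07 × 0.095 L = 0.86165 g = 861.65 mg
lactose monohydrate: 21.1 mmol/L × 360.31 mg/mmol × 0.095 L = 722.24 mg
sodium pyruvate: 39.8 mmol/L × 110 mg/mmol × 0.095 L = 415.91 mg

potassium phosphate buffer 4.77 mL; potassium sulfate 202.35 mg; mannitol 861.65 mg; lactose monohydrate 722.24 mg; sodium pyruvate 415.91 mg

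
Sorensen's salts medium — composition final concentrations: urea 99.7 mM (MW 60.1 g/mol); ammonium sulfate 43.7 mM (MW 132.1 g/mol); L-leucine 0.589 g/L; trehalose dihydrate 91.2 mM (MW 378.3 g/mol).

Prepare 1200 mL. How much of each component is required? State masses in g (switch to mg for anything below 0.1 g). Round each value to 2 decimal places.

urea 7.19 g; ammonium sulfate 6.93 g; L-leucine 0.71 g; trehalose dihydrate 41.40 g

Working volume: 1200 mL = 1.2 L.
urea: 99.7 mmol/L × 60.1 g/mol × 1.2 L ÷ 1000 = 7.19 g
ammonium sulfate: 43.7 mmol/L × 132.1 g/mol × 1.2 L ÷ 1000 = 6.93 g
L-leucine: 0.589 g/L × 1.2 L = 0.71 g
trehalose dihydrate: 91.2 mmol/L × 378.3 g/mol × 1.2 L ÷ 1000 = 41.40 g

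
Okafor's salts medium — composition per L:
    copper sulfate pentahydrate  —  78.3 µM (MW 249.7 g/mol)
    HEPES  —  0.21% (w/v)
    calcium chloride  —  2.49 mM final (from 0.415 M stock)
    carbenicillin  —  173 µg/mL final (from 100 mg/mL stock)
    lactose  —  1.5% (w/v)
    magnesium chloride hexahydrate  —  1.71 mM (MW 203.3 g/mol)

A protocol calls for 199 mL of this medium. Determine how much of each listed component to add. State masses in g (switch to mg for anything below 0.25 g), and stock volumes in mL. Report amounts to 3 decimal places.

copper sulfate pentahydrate 3.891 mg; HEPES 0.418 g; calcium chloride 1.194 mL; carbenicillin 0.344 mL; lactose 2.985 g; magnesium chloride hexahydrate 69.181 mg

Scale factor relative to 1 L: 0.199.
copper sulfate pentahydrate: 78.3 µmol/L × 249.7 g/mol × 0.199 L ÷ 1000 = 3.891 mg
HEPES: 0.21% w/v = 2.1 g/L → 2.1 × 0.199 L = 0.418 g
calcium chloride: V = C2·V2/C1 = 2.49 mM × 199 mL ÷ 415 mM = 1.194 mL
carbenicillin: dilute stock: 173 µg/mL × 199 mL ÷ 100000 µg/mL = 0.344 mL
lactose: 1.5 g per 100 mL × 199 mL ÷ 100 = 2.985 g
magnesium chloride hexahydrate: 1.71 mmol/L × 203.3 mg/mmol × 0.199 L = 69.181 mg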